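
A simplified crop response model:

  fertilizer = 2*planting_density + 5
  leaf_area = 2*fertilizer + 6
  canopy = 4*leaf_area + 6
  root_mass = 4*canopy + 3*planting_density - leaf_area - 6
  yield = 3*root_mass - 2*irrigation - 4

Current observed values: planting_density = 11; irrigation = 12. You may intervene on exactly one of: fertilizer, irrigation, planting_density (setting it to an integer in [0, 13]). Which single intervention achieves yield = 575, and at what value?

Intervening on fertilizer: with other inputs at their observed values, yield = 90*fertilizer + 395. Solving for 575 gives fertilizer = 2, within [0, 13].
Intervening on irrigation: yield = -2*irrigation + 2849. Reaching 575 requires irrigation = 1137, outside [0, 13].
Intervening on planting_density: yield = 189*planting_density + 746. Reaching 575 requires planting_density = -19/21, not an integer.

set fertilizer = 2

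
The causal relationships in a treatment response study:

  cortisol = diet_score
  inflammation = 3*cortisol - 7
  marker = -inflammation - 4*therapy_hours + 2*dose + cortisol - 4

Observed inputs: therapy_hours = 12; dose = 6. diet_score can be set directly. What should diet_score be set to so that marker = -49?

Substituting into the inflammation equation gives inflammation = 3*diet_score - 7.
Substituting into the marker equation gives marker = -2*diet_score - 33.
Solve -2*diet_score - 33 = -49: diet_score = (-49 + 33) / -2 = 8.

diet_score = 8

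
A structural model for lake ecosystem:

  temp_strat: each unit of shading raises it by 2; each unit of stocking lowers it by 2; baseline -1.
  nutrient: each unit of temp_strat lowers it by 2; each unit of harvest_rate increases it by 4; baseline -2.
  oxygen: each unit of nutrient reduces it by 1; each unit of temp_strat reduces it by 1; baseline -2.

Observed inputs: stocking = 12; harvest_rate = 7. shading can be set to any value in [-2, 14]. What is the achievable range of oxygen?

-57 to -25

Substituting into the temp_strat equation gives temp_strat = 2*shading - 25.
nutrient becomes -4*shading + 76.
oxygen becomes 2*shading - 53.
Linear in shading, so extremes are at the endpoints: shading = -2 gives oxygen = -57; shading = 14 gives oxygen = -25.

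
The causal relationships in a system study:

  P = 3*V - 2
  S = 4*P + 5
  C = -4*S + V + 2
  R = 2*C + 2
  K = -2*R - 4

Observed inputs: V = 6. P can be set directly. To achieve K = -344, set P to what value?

P = -6

Intervening on P fixes its value directly, overriding its dependence on V.
Substituting into the C equation gives C = -16*P - 12.
So R = -32*P - 22.
K becomes 64*P + 40.
Solve 64*P + 40 = -344: P = (-344 - 40) / 64 = -6.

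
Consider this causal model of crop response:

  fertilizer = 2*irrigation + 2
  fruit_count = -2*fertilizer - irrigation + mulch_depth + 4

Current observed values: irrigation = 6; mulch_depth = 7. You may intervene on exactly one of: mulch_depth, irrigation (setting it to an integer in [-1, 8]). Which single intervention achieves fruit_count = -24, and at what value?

set mulch_depth = 6

Intervening on mulch_depth: with other inputs at their observed values, fruit_count = mulch_depth - 30. Solving for -24 gives mulch_depth = 6, within [-1, 8].
Intervening on irrigation: fruit_count = -5*irrigation + 7. Reaching -24 requires irrigation = 31/5, not an integer.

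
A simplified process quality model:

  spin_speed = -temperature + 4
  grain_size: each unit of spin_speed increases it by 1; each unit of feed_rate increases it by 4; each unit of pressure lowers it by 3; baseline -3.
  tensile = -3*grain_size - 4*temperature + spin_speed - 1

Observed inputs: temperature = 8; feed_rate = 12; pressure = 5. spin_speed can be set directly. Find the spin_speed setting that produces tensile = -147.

Intervening on spin_speed fixes its value directly, overriding its dependence on temperature.
Substituting into the grain_size equation gives grain_size = spin_speed + 30.
Substituting into the tensile equation gives tensile = -2*spin_speed - 123.
Solve -2*spin_speed - 123 = -147: spin_speed = (-147 + 123) / -2 = 12.

spin_speed = 12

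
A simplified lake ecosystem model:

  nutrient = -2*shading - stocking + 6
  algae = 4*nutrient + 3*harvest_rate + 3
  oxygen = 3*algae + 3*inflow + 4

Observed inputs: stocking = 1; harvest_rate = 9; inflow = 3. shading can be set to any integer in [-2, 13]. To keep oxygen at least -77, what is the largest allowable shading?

shading = 10

Substituting into the nutrient equation gives nutrient = -2*shading + 5.
So algae = -8*shading + 50.
So oxygen = -24*shading + 163.
Require -24*shading + 163 ≥ -77, so shading ≤ 10.
The largest integer in [-2, 13] satisfying this is 10.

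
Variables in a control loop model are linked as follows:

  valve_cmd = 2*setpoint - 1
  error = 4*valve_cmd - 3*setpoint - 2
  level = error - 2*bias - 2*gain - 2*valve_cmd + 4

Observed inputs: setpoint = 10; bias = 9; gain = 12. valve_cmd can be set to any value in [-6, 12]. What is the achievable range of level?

Intervening on valve_cmd fixes its value directly, overriding its dependence on setpoint.
Substituting into the error equation gives error = 4*valve_cmd - 32.
Substituting into the level equation gives level = 2*valve_cmd - 70.
Linear in valve_cmd, so extremes are at the endpoints: valve_cmd = -6 gives level = -82; valve_cmd = 12 gives level = -46.

-82 to -46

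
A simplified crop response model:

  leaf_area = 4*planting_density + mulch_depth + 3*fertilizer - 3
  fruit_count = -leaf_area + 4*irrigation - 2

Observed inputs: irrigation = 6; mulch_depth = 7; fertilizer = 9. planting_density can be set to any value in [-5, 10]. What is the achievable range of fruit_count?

-49 to 11

Substituting into the leaf_area equation gives leaf_area = 4*planting_density + 31.
fruit_count becomes -4*planting_density - 9.
Linear in planting_density, so extremes are at the endpoints: planting_density = -5 gives fruit_count = 11; planting_density = 10 gives fruit_count = -49.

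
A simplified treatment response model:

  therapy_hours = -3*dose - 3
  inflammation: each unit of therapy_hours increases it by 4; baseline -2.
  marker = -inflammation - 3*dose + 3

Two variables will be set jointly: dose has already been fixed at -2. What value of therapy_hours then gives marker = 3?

therapy_hours = 2

With dose held at -2:
Intervening on therapy_hours fixes its value directly, overriding its dependence on dose.
Substituting into the marker equation gives marker = -4*therapy_hours + 11.
Solve -4*therapy_hours + 11 = 3: therapy_hours = (3 - 11) / -4 = 2.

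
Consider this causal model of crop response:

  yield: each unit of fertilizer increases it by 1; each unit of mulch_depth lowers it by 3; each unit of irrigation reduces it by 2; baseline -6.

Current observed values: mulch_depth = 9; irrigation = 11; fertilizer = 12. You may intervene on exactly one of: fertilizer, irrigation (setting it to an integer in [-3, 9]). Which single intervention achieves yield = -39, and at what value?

set irrigation = 9

Intervening on fertilizer: yield = fertilizer - 55. Reaching -39 requires fertilizer = 16, outside [-3, 9].
Intervening on irrigation: with other inputs at their observed values, yield = -2*irrigation - 21. Solving for -39 gives irrigation = 9, within [-3, 9].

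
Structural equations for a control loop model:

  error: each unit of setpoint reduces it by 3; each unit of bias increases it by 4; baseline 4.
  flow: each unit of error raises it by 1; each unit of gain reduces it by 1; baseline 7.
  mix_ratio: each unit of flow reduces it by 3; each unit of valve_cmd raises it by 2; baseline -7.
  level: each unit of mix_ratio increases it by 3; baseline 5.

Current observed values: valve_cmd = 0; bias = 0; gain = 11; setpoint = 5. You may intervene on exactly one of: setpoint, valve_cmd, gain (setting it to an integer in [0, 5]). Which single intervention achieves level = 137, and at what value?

Intervening on setpoint: level = 27*setpoint - 16. Reaching 137 requires setpoint = 17/3, not an integer.
Intervening on valve_cmd: with other inputs at their observed values, level = 6*valve_cmd + 119. Solving for 137 gives valve_cmd = 3, within [0, 5].
Intervening on gain: level = 9*gain + 20. Reaching 137 requires gain = 13, outside [0, 5].

set valve_cmd = 3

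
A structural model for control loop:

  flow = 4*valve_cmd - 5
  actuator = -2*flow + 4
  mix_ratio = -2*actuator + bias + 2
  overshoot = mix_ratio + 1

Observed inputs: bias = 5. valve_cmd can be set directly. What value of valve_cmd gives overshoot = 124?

Substituting into the actuator equation gives actuator = -8*valve_cmd + 14.
Substituting into the mix_ratio equation gives mix_ratio = 16*valve_cmd - 21.
Substituting into the overshoot equation gives overshoot = 16*valve_cmd - 20.
Solve 16*valve_cmd - 20 = 124: valve_cmd = (124 + 20) / 16 = 9.

valve_cmd = 9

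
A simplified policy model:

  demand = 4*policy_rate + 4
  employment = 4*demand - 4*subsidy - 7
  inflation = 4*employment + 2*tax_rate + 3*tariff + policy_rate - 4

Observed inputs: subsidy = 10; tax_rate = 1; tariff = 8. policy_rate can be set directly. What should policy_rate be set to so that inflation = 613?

Substituting into the employment equation gives employment = 16*policy_rate - 31.
Substituting into the inflation equation gives inflation = 65*policy_rate - 102.
Solve 65*policy_rate - 102 = 613: policy_rate = (613 + 102) / 65 = 11.

policy_rate = 11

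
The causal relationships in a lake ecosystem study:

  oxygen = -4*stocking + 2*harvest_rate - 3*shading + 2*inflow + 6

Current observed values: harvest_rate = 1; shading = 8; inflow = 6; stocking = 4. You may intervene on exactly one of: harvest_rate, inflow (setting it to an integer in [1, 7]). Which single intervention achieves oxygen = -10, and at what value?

Intervening on harvest_rate: with other inputs at their observed values, oxygen = 2*harvest_rate - 22. Solving for -10 gives harvest_rate = 6, within [1, 7].
Intervening on inflow: oxygen = 2*inflow - 32. Reaching -10 requires inflow = 11, outside [1, 7].

set harvest_rate = 6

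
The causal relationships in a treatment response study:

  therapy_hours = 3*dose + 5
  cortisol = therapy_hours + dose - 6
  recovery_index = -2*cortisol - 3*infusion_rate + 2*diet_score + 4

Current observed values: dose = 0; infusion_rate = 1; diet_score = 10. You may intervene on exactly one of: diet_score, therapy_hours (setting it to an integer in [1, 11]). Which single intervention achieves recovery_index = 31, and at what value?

set therapy_hours = 1

Intervening on diet_score: recovery_index = 2*diet_score + 3. Reaching 31 requires diet_score = 14, outside [1, 11].
Intervening on therapy_hours: with other inputs at their observed values, recovery_index = -2*therapy_hours + 33. Solving for 31 gives therapy_hours = 1, within [1, 11].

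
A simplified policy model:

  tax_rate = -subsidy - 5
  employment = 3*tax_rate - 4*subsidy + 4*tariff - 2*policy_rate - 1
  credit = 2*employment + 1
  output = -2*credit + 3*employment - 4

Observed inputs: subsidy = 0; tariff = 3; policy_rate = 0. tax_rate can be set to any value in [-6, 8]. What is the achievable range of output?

-41 to 1

Intervening on tax_rate fixes its value directly, overriding its dependence on subsidy.
Substituting into the employment equation gives employment = 3*tax_rate + 11.
So credit = 6*tax_rate + 23.
Substituting into the output equation gives output = -3*tax_rate - 17.
Linear in tax_rate, so extremes are at the endpoints: tax_rate = -6 gives output = 1; tax_rate = 8 gives output = -41.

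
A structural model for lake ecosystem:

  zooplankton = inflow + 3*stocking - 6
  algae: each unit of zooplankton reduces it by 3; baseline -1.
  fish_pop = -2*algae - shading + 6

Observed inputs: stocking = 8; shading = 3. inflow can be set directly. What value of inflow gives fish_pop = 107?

inflow = -1

Substituting into the zooplankton equation gives zooplankton = inflow + 18.
algae becomes -3*inflow - 55.
Substituting into the fish_pop equation gives fish_pop = 6*inflow + 113.
Solve 6*inflow + 113 = 107: inflow = (107 - 113) / 6 = -1.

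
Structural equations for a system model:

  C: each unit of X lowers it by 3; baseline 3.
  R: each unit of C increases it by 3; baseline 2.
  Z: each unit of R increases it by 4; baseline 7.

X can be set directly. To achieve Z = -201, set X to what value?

X = 7

Substituting into the R equation gives R = -9*X + 11.
Z becomes -36*X + 51.
Solve -36*X + 51 = -201: X = (-201 - 51) / -36 = 7.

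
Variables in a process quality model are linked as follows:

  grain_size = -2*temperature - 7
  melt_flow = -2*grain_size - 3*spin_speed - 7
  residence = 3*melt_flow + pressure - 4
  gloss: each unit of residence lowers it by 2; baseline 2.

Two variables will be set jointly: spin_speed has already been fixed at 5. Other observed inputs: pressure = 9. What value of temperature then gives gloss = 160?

temperature = -5

With spin_speed held at 5:
Substituting into the melt_flow equation gives melt_flow = 4*temperature - 8.
residence becomes 12*temperature - 19.
So gloss = -24*temperature + 40.
Solve -24*temperature + 40 = 160: temperature = (160 - 40) / -24 = -5.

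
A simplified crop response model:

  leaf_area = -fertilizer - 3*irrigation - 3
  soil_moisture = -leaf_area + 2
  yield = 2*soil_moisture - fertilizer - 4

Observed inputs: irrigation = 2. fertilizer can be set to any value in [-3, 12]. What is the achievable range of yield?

Substituting into the leaf_area equation gives leaf_area = -fertilizer - 9.
Substituting into the soil_moisture equation gives soil_moisture = fertilizer + 11.
So yield = fertilizer + 18.
Linear in fertilizer, so extremes are at the endpoints: fertilizer = -3 gives yield = 15; fertilizer = 12 gives yield = 30.

15 to 30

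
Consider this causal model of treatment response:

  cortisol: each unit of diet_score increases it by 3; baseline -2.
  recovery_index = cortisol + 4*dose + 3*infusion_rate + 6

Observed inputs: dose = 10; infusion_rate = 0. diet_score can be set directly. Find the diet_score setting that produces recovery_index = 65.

Substituting into the recovery_index equation gives recovery_index = 3*diet_score + 44.
Solve 3*diet_score + 44 = 65: diet_score = (65 - 44) / 3 = 7.

diet_score = 7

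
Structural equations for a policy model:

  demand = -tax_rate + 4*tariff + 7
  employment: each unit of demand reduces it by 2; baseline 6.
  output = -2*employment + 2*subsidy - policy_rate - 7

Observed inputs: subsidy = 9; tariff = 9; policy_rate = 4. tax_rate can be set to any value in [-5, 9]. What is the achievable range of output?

Substituting into the demand equation gives demand = -tax_rate + 43.
employment becomes 2*tax_rate - 80.
output becomes -4*tax_rate + 167.
Linear in tax_rate, so extremes are at the endpoints: tax_rate = -5 gives output = 187; tax_rate = 9 gives output = 131.

131 to 187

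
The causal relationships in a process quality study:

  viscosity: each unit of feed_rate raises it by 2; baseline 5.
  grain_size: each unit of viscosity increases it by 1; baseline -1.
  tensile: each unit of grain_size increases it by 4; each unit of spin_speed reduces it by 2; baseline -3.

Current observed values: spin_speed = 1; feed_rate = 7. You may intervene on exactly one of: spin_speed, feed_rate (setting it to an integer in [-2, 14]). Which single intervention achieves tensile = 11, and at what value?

Intervening on spin_speed: tensile = -2*spin_speed + 69. Reaching 11 requires spin_speed = 29, outside [-2, 14].
Intervening on feed_rate: with other inputs at their observed values, tensile = 8*feed_rate + 11. Solving for 11 gives feed_rate = 0, within [-2, 14].

set feed_rate = 0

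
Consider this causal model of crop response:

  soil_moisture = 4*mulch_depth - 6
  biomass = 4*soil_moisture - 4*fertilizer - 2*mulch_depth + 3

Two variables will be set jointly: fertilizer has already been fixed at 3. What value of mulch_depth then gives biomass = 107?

mulch_depth = 10

With fertilizer held at 3:
Substituting into the biomass equation gives biomass = 14*mulch_depth - 33.
Solve 14*mulch_depth - 33 = 107: mulch_depth = (107 + 33) / 14 = 10.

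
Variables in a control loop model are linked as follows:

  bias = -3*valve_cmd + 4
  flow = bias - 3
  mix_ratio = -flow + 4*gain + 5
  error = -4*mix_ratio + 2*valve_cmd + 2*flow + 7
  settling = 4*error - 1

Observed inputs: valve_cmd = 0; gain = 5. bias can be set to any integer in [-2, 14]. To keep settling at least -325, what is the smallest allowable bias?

Intervening on bias fixes its value directly, overriding its dependence on valve_cmd.
Substituting into the mix_ratio equation gives mix_ratio = -bias + 28.
Substituting into the error equation gives error = 6*bias - 111.
Substituting into the settling equation gives settling = 24*bias - 445.
Require 24*bias - 445 ≥ -325, so bias ≥ 5.
The smallest integer in [-2, 14] satisfying this is 5.

bias = 5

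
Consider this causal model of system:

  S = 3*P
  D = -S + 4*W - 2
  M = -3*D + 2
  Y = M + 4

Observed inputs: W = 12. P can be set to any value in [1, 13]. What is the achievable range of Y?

Substituting into the D equation gives D = -3*P + 46.
Substituting into the M equation gives M = 9*P - 136.
This gives Y = 9*P - 132.
Linear in P, so extremes are at the endpoints: P = 1 gives Y = -123; P = 13 gives Y = -15.

-123 to -15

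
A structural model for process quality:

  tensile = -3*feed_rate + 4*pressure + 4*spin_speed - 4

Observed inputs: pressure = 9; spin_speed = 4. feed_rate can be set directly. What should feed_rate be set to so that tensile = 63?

feed_rate = -5

Substituting into the tensile equation gives tensile = -3*feed_rate + 48.
Solve -3*feed_rate + 48 = 63: feed_rate = (63 - 48) / -3 = -5.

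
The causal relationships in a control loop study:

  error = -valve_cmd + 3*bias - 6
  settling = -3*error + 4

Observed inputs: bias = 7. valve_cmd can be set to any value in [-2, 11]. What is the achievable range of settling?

-47 to -8

Substituting into the error equation gives error = -valve_cmd + 15.
Substituting into the settling equation gives settling = 3*valve_cmd - 41.
Linear in valve_cmd, so extremes are at the endpoints: valve_cmd = -2 gives settling = -47; valve_cmd = 11 gives settling = -8.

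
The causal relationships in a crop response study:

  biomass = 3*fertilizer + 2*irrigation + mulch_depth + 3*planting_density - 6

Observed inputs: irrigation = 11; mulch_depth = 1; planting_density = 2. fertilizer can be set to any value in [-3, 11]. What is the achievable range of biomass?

14 to 56

Substituting into the biomass equation gives biomass = 3*fertilizer + 23.
Linear in fertilizer, so extremes are at the endpoints: fertilizer = -3 gives biomass = 14; fertilizer = 11 gives biomass = 56.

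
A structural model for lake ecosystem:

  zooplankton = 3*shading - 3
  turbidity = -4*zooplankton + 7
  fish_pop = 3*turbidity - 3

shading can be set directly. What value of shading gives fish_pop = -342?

Substituting into the turbidity equation gives turbidity = -12*shading + 19.
Substituting into the fish_pop equation gives fish_pop = -36*shading + 54.
Solve -36*shading + 54 = -342: shading = (-342 - 54) / -36 = 11.

shading = 11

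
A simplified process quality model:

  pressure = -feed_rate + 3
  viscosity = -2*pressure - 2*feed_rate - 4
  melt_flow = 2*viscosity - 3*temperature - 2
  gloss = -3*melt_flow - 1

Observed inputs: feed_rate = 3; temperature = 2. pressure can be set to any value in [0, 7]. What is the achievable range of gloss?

83 to 167

Intervening on pressure fixes its value directly, overriding its dependence on feed_rate.
Substituting into the viscosity equation gives viscosity = -2*pressure - 10.
So melt_flow = -4*pressure - 28.
gloss becomes 12*pressure + 83.
Linear in pressure, so extremes are at the endpoints: pressure = 0 gives gloss = 83; pressure = 7 gives gloss = 167.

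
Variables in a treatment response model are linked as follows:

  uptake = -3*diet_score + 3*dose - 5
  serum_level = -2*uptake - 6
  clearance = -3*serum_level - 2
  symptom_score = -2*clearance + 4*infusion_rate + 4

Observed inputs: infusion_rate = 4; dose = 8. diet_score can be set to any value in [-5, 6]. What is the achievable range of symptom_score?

Substituting into the uptake equation gives uptake = -3*diet_score + 19.
This gives serum_level = 6*diet_score - 44.
clearance becomes -18*diet_score + 130.
Substituting into the symptom_score equation gives symptom_score = 36*diet_score - 240.
Linear in diet_score, so extremes are at the endpoints: diet_score = -5 gives symptom_score = -420; diet_score = 6 gives symptom_score = -24.

-420 to -24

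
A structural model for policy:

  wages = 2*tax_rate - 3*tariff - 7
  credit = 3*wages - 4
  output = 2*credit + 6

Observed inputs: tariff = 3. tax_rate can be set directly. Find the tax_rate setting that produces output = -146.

tax_rate = -4

Substituting into the wages equation gives wages = 2*tax_rate - 16.
credit becomes 6*tax_rate - 52.
Substituting into the output equation gives output = 12*tax_rate - 98.
Solve 12*tax_rate - 98 = -146: tax_rate = (-146 + 98) / 12 = -4.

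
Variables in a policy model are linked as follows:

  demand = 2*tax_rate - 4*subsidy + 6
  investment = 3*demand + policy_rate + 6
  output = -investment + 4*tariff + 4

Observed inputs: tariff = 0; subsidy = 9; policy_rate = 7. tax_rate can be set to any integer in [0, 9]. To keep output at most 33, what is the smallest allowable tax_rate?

Substituting into the demand equation gives demand = 2*tax_rate - 30.
Substituting into the investment equation gives investment = 6*tax_rate - 77.
So output = -6*tax_rate + 81.
Require -6*tax_rate + 81 ≤ 33, so tax_rate ≥ 8.
The smallest integer in [0, 9] satisfying this is 8.

tax_rate = 8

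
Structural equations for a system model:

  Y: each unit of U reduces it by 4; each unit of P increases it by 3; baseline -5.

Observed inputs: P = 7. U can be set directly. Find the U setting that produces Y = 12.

U = 1

Substituting into the Y equation gives Y = -4*U + 16.
Solve -4*U + 16 = 12: U = (12 - 16) / -4 = 1.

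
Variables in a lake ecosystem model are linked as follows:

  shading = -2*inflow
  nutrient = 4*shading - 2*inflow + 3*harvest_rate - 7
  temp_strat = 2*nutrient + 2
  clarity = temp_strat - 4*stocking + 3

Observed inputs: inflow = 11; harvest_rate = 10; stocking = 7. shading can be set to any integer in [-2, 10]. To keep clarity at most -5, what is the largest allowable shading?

shading = 2

Intervening on shading fixes its value directly, overriding its dependence on inflow.
Substituting into the nutrient equation gives nutrient = 4*shading + 1.
Substituting into the temp_strat equation gives temp_strat = 8*shading + 4.
Substituting into the clarity equation gives clarity = 8*shading - 21.
Require 8*shading - 21 ≤ -5, so shading ≤ 2.
The largest integer in [-2, 10] satisfying this is 2.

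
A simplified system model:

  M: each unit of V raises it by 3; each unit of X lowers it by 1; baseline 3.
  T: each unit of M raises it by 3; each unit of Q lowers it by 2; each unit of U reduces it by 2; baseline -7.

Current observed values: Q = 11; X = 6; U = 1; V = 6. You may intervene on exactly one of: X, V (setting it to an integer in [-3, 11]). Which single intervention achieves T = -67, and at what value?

set V = -3

Intervening on X: T = -3*X + 32. Reaching -67 requires X = 33, outside [-3, 11].
Intervening on V: with other inputs at their observed values, T = 9*V - 40. Solving for -67 gives V = -3, within [-3, 11].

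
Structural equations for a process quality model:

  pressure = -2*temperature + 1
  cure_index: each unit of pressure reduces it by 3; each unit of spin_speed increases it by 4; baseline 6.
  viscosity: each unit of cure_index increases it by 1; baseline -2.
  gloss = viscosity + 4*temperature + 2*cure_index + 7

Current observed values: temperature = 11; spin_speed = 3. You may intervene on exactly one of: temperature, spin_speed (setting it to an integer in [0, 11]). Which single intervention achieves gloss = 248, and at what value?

Intervening on temperature: with other inputs at their observed values, gloss = 22*temperature + 50. Solving for 248 gives temperature = 9, within [0, 11].
Intervening on spin_speed: gloss = 12*spin_speed + 256. Reaching 248 requires spin_speed = -2/3, not an integer.

set temperature = 9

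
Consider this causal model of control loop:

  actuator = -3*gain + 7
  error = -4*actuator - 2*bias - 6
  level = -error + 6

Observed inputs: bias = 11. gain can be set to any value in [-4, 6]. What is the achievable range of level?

Substituting into the error equation gives error = 12*gain - 56.
level becomes -12*gain + 62.
Linear in gain, so extremes are at the endpoints: gain = -4 gives level = 110; gain = 6 gives level = -10.

-10 to 110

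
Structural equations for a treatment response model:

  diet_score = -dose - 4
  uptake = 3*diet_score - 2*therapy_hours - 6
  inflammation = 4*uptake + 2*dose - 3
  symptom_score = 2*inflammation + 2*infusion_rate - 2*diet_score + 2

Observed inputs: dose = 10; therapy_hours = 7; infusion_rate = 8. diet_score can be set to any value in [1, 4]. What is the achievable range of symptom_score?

Intervening on diet_score fixes its value directly, overriding its dependence on dose.
Substituting into the uptake equation gives uptake = 3*diet_score - 20.
Substituting into the inflammation equation gives inflammation = 12*diet_score - 63.
Substituting into the symptom_score equation gives symptom_score = 22*diet_score - 108.
Linear in diet_score, so extremes are at the endpoints: diet_score = 1 gives symptom_score = -86; diet_score = 4 gives symptom_score = -20.

-86 to -20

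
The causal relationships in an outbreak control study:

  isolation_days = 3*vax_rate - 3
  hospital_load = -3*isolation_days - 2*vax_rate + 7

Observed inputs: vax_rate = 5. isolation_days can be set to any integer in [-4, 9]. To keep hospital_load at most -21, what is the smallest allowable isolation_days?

isolation_days = 6

Intervening on isolation_days fixes its value directly, overriding its dependence on vax_rate.
Substituting into the hospital_load equation gives hospital_load = -3*isolation_days - 3.
Require -3*isolation_days - 3 ≤ -21, so isolation_days ≥ 6.
The smallest integer in [-4, 9] satisfying this is 6.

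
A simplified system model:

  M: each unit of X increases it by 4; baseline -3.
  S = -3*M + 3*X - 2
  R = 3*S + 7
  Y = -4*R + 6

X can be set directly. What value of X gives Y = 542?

X = 6

Substituting into the S equation gives S = -9*X + 7.
So R = -27*X + 28.
This gives Y = 108*X - 106.
Solve 108*X - 106 = 542: X = (542 + 106) / 108 = 6.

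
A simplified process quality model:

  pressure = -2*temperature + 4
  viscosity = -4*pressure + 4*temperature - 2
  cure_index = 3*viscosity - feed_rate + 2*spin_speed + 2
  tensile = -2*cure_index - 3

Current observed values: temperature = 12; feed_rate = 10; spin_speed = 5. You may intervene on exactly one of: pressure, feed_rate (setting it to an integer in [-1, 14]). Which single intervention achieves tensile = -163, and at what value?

Intervening on pressure: with other inputs at their observed values, tensile = 24*pressure - 283. Solving for -163 gives pressure = 5, within [-1, 14].
Intervening on feed_rate: tensile = 2*feed_rate - 783. Reaching -163 requires feed_rate = 310, outside [-1, 14].

set pressure = 5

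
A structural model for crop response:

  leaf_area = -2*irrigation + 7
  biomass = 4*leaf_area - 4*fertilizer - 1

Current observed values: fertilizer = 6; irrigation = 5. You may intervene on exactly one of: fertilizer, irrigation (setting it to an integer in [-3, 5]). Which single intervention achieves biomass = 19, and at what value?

Intervening on fertilizer: biomass = -4*fertilizer - 13. Reaching 19 requires fertilizer = -8, outside [-3, 5].
Intervening on irrigation: with other inputs at their observed values, biomass = -8*irrigation + 3. Solving for 19 gives irrigation = -2, within [-3, 5].

set irrigation = -2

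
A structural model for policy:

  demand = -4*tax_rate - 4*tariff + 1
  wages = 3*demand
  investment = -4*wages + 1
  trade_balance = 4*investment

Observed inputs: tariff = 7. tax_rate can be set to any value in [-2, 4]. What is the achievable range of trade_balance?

916 to 2068

Substituting into the demand equation gives demand = -4*tax_rate - 27.
wages becomes -12*tax_rate - 81.
Substituting into the investment equation gives investment = 48*tax_rate + 325.
Substituting into the trade_balance equation gives trade_balance = 192*tax_rate + 1300.
Linear in tax_rate, so extremes are at the endpoints: tax_rate = -2 gives trade_balance = 916; tax_rate = 4 gives trade_balance = 2068.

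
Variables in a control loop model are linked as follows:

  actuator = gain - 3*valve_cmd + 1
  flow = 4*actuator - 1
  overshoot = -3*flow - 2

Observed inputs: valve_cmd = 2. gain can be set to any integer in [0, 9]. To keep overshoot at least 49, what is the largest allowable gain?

gain = 1

Substituting into the actuator equation gives actuator = gain - 5.
So flow = 4*gain - 21.
Substituting into the overshoot equation gives overshoot = -12*gain + 61.
Require -12*gain + 61 ≥ 49, so gain ≤ 1.
The largest integer in [0, 9] satisfying this is 1.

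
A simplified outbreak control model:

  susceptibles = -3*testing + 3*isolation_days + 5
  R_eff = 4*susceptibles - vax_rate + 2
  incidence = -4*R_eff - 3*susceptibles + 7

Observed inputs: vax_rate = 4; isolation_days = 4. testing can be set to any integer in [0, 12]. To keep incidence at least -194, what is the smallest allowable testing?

testing = 2

Substituting into the susceptibles equation gives susceptibles = -3*testing + 17.
R_eff becomes -12*testing + 66.
Substituting into the incidence equation gives incidence = 57*testing - 308.
Require 57*testing - 308 ≥ -194, so testing ≥ 2.
The smallest integer in [0, 12] satisfying this is 2.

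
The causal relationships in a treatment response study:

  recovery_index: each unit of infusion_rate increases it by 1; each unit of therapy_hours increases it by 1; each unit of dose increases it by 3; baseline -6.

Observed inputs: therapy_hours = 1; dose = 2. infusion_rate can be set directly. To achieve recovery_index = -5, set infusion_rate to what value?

Substituting into the recovery_index equation gives recovery_index = infusion_rate + 1.
Solve infusion_rate + 1 = -5: infusion_rate = (-5 - 1) / 1 = -6.

infusion_rate = -6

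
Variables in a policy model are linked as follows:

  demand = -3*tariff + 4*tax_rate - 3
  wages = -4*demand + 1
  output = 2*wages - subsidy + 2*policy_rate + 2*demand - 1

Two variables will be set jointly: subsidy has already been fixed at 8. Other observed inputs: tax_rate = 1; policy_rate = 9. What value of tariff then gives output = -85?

tariff = -5

With subsidy held at 8:
Substituting into the demand equation gives demand = -3*tariff + 1.
So wages = 12*tariff - 3.
Substituting into the output equation gives output = 18*tariff + 5.
Solve 18*tariff + 5 = -85: tariff = (-85 - 5) / 18 = -5.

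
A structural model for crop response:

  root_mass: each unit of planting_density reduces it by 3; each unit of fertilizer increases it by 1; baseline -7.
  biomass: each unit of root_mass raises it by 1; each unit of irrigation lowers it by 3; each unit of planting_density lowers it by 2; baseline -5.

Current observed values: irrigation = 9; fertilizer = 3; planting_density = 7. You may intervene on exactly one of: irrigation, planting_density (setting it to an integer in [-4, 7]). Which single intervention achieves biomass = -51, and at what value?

set planting_density = 3

Intervening on irrigation: biomass = -3*irrigation - 44. Reaching -51 requires irrigation = 7/3, not an integer.
Intervening on planting_density: with other inputs at their observed values, biomass = -5*planting_density - 36. Solving for -51 gives planting_density = 3, within [-4, 7].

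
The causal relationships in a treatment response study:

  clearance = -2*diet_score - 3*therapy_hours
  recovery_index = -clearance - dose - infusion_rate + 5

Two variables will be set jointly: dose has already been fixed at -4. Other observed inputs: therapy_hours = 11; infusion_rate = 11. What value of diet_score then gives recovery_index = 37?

diet_score = 3

With dose held at -4:
Substituting into the clearance equation gives clearance = -2*diet_score - 33.
Substituting into the recovery_index equation gives recovery_index = 2*diet_score + 31.
Solve 2*diet_score + 31 = 37: diet_score = (37 - 31) / 2 = 3.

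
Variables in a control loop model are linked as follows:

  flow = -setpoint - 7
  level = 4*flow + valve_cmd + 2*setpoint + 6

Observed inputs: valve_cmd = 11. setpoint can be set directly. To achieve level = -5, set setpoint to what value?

Substituting into the level equation gives level = -2*setpoint - 11.
Solve -2*setpoint - 11 = -5: setpoint = (-5 + 11) / -2 = -3.

setpoint = -3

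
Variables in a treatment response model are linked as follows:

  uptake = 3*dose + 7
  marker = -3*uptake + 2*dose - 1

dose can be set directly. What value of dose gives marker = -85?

dose = 9

Substituting into the marker equation gives marker = -7*dose - 22.
Solve -7*dose - 22 = -85: dose = (-85 + 22) / -7 = 9.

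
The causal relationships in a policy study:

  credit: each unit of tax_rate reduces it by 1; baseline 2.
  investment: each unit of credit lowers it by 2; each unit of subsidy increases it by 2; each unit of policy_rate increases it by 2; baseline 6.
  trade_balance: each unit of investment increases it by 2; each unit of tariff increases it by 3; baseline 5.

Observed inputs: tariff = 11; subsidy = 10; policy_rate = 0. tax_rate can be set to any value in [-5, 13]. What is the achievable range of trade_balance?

62 to 134

Substituting into the investment equation gives investment = 2*tax_rate + 22.
Substituting into the trade_balance equation gives trade_balance = 4*tax_rate + 82.
Linear in tax_rate, so extremes are at the endpoints: tax_rate = -5 gives trade_balance = 62; tax_rate = 13 gives trade_balance = 134.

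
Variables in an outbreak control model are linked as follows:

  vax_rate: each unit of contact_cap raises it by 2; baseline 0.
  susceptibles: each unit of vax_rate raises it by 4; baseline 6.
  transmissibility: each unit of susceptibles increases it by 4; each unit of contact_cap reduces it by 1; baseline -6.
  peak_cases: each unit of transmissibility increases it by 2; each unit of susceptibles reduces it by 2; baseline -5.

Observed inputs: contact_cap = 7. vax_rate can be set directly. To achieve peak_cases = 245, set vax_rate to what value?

Intervening on vax_rate fixes its value directly, overriding its dependence on contact_cap.
Substituting into the transmissibility equation gives transmissibility = 16*vax_rate + 11.
Substituting into the peak_cases equation gives peak_cases = 24*vax_rate + 5.
Solve 24*vax_rate + 5 = 245: vax_rate = (245 - 5) / 24 = 10.

vax_rate = 10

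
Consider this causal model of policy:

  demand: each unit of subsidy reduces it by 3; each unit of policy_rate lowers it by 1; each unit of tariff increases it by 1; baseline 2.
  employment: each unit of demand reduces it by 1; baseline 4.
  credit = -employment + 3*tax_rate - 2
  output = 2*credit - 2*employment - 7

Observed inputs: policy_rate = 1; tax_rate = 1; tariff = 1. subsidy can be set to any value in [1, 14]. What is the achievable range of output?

-181 to -25

Substituting into the demand equation gives demand = -3*subsidy + 2.
Substituting into the employment equation gives employment = 3*subsidy + 2.
Substituting into the credit equation gives credit = -3*subsidy - 1.
Substituting into the output equation gives output = -12*subsidy - 13.
Linear in subsidy, so extremes are at the endpoints: subsidy = 1 gives output = -25; subsidy = 14 gives output = -181.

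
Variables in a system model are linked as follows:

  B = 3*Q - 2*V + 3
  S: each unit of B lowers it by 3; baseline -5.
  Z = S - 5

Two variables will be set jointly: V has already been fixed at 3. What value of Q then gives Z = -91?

Q = 10

With V held at 3:
Substituting into the B equation gives B = 3*Q - 3.
Substituting into the S equation gives S = -9*Q + 4.
This gives Z = -9*Q - 1.
Solve -9*Q - 1 = -91: Q = (-91 + 1) / -9 = 10.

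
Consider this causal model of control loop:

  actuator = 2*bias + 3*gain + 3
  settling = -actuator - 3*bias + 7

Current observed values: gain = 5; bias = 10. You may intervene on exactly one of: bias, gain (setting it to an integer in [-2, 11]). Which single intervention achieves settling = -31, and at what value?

Intervening on bias: with other inputs at their observed values, settling = -5*bias - 11. Solving for -31 gives bias = 4, within [-2, 11].
Intervening on gain: settling = -3*gain - 46. Reaching -31 requires gain = -5, outside [-2, 11].

set bias = 4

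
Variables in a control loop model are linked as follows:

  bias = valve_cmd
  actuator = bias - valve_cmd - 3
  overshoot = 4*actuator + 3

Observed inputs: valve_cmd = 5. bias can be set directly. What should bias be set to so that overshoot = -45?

bias = -4

Intervening on bias fixes its value directly, overriding its dependence on valve_cmd.
Substituting into the actuator equation gives actuator = bias - 8.
This gives overshoot = 4*bias - 29.
Solve 4*bias - 29 = -45: bias = (-45 + 29) / 4 = -4.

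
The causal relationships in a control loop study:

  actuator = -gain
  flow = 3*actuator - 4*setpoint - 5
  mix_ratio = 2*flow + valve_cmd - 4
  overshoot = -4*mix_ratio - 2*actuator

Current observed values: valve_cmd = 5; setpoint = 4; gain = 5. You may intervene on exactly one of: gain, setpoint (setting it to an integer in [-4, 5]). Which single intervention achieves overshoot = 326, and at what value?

set setpoint = 5

Intervening on gain: overshoot = 26*gain + 164. Reaching 326 requires gain = 81/13, not an integer.
Intervening on setpoint: with other inputs at their observed values, overshoot = 32*setpoint + 166. Solving for 326 gives setpoint = 5, within [-4, 5].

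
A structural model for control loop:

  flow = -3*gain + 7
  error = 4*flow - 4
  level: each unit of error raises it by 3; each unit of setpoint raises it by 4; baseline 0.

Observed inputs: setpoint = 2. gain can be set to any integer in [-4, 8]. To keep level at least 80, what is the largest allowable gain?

gain = 0

Substituting into the error equation gives error = -12*gain + 24.
level becomes -36*gain + 80.
Require -36*gain + 80 ≥ 80, so gain ≤ 0.
The largest integer in [-4, 8] satisfying this is 0.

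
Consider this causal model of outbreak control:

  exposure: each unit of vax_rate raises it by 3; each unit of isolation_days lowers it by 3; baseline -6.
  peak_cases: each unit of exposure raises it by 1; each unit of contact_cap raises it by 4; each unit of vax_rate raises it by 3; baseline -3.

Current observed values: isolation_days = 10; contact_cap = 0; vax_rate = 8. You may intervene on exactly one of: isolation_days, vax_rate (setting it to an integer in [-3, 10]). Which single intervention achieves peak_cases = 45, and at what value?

set isolation_days = -2

Intervening on isolation_days: with other inputs at their observed values, peak_cases = -3*isolation_days + 39. Solving for 45 gives isolation_days = -2, within [-3, 10].
Intervening on vax_rate: peak_cases = 6*vax_rate - 39. Reaching 45 requires vax_rate = 14, outside [-3, 10].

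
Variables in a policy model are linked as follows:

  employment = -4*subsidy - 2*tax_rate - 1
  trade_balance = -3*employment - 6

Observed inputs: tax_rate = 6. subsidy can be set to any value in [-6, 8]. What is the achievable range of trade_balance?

-39 to 129

Substituting into the employment equation gives employment = -4*subsidy - 13.
trade_balance becomes 12*subsidy + 33.
Linear in subsidy, so extremes are at the endpoints: subsidy = -6 gives trade_balance = -39; subsidy = 8 gives trade_balance = 129.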